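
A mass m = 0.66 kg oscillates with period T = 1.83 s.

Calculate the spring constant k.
T = 2π√(m/k) → k = m(2π/T)² = 0.66×(2π/1.83)² = 7.78 N/m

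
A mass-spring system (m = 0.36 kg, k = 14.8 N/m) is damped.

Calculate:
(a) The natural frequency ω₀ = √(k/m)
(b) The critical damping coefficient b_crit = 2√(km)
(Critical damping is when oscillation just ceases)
ω₀ = √(k/m) = √(14.8/0.36) = 6.412 rad/s
b_crit = 2√(km) = 2√(14.8×0.36) = 4.616 kg/s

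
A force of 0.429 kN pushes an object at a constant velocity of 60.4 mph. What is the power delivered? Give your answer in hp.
P = Fv = 429 N × 27 m/s = 1.158e+04 W = 15.53 hp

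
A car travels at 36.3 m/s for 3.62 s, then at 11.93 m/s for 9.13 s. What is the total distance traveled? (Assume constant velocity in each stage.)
d₁ = v₁t₁ = 36.3 × 3.62 = 131.406 m
d₂ = v₂t₂ = 11.93 × 9.13 = 108.921 m
d_total = 131.406 + 108.921 = 240.33 m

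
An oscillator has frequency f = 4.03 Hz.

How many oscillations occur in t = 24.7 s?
n = f×t = 4.03×24.7 = 99.54 oscillations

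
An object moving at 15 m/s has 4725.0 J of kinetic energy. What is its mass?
KE = ½mv² → m = 2KE/v² = 2×4725.0/15² = 42.0 kg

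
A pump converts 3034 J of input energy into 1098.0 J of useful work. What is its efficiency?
η = W_out/W_in = 1098.0/3034 = 0.3619 = 36.19%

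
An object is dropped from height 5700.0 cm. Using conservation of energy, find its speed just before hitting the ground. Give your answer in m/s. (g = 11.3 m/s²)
mgh = ½mv² → v = √(2gh) = √(2×11.3×57) = 35.89 m/s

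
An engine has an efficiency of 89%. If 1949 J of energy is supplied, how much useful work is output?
W_out = η × W_in = 0.89 × 1949 = 1734.6 J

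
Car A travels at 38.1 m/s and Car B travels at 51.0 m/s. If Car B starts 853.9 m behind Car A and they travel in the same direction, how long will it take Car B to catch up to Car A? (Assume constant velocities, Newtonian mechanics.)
Relative speed: v_rel = 51.0 - 38.1 = 12.9 m/s
Time to catch: t = d₀/v_rel = 853.9/12.9 = 66.19 s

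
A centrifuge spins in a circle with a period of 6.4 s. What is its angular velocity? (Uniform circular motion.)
ω = 2π/T = 2π/6.4 = 0.9817 rad/s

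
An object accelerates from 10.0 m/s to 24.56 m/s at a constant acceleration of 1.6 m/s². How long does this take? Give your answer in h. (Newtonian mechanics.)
t = (v - v₀)/a (with unit conversion) = 0.002528 h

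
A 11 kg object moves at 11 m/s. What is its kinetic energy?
KE = ½mv² = ½×11×11² = 665.5 J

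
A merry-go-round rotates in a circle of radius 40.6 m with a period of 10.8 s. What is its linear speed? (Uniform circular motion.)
v = 2πr/T = 2π×40.6/10.8 = 23.62 m/s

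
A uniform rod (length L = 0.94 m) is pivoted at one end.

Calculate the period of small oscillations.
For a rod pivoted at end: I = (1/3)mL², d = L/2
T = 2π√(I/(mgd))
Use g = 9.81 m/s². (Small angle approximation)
I/m = (1/3)L² = 0.2945 m²; d = L/2 = 0.47 m
T = 2π√(I/(mgd)) = 2π√(0.2945/(9.81×0.47)) = 1.588 s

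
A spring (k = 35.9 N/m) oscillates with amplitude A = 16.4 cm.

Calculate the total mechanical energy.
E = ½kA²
E = ½kA² = ½×35.9×(0.164)² = 0.4828 J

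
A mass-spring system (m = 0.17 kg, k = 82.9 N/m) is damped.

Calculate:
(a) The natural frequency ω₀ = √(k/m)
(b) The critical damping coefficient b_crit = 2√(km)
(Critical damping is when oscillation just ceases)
ω₀ = √(k/m) = √(82.9/0.17) = 22.08 rad/s
b_crit = 2√(km) = 2√(82.9×0.17) = 7.508 kg/s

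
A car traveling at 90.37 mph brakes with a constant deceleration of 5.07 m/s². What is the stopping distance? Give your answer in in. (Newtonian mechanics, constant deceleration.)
d = v₀² / (2a) (with unit conversion) = 6337.0 in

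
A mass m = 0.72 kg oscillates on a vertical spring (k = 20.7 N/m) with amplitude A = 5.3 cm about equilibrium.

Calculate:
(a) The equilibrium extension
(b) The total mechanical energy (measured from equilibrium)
x_eq = mg/k = 0.72×9.81/20.7 = 0.3412 m = 34.12 cm
E = ½kA² = ½×20.7×(0.053)² = 0.02907 J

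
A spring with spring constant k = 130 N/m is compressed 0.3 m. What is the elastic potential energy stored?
PE = ½kx² = ½×130×0.3² = 5.85 J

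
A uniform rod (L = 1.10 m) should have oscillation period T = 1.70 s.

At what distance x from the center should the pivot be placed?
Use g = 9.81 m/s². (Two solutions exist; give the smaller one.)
T = 2π√((L²/12 + x²)/(gx)). Let c = T²g/(4π²) = 0.7181.
x² − cx + L²/12 = 0 → x = (c − √(c² − L²/3))/2 = 0.1914 m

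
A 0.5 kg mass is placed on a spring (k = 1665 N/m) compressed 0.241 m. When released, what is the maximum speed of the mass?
½kx² = ½mv² → v = x√(k/m) = 0.241×√(1665/0.5) = 13.91 m/s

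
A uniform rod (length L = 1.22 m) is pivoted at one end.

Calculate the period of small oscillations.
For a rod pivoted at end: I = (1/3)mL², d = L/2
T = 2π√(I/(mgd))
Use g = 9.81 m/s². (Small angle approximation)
I/m = (1/3)L² = 0.4961 m²; d = L/2 = 0.61 m
T = 2π√(I/(mgd)) = 2π√(0.4961/(9.81×0.61)) = 1.809 s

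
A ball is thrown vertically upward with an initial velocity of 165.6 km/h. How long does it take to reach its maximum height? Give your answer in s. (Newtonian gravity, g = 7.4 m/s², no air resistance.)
t_up = v₀/g (with unit conversion) = 6.216 s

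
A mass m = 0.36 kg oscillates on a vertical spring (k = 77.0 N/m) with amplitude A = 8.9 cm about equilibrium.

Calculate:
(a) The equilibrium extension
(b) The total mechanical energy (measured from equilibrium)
x_eq = mg/k = 0.36×9.81/77.0 = 0.04586 m = 4.586 cm
E = ½kA² = ½×77.0×(0.089)² = 0.305 J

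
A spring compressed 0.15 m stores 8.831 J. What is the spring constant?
PE = ½kx² → k = 2PE/x² = 2×8.831/0.15² = 785.0 N/m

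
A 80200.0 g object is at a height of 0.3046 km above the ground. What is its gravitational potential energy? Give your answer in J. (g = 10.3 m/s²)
PE = mgh = 80.2 kg × 10.3 m/s² × 304.6 m = 2.516e+05 J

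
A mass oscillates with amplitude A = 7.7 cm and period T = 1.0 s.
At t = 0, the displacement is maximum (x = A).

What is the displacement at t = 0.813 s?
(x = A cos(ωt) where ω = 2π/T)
ω = 2π/T = 2π/1.0 = 6.283 rad/s
x = A cos(ωt) = 7.7×cos(6.283×0.813) = 2.969 cm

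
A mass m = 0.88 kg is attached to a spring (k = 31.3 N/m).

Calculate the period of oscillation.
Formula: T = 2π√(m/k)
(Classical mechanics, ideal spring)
T = 2π√(m/k) = 2π√(0.88/31.3) = 1.054 s; f = 1/T = 0.9492 Hz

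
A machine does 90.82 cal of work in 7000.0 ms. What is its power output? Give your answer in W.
P = W/t = 380 J / 7 s = 54.28 W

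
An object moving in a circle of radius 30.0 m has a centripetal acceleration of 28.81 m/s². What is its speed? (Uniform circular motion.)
v = √(a_c × r) = √(28.81 × 30.0) = 29.4 m/s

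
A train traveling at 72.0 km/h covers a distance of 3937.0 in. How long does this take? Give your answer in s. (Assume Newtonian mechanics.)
t = d/v (with unit conversion) = 5.0 s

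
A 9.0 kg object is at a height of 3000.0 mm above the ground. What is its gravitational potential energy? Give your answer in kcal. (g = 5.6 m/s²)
PE = mgh = 9 kg × 5.6 m/s² × 3 m = 151.2 J = 0.03614 kcal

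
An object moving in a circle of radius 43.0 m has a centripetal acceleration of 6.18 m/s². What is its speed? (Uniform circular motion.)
v = √(a_c × r) = √(6.18 × 43.0) = 16.3 m/s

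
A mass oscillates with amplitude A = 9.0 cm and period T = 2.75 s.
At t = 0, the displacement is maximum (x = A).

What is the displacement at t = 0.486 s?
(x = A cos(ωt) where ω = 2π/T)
ω = 2π/T = 2π/2.75 = 2.285 rad/s
x = A cos(ωt) = 9.0×cos(2.285×0.486) = 3.999 cm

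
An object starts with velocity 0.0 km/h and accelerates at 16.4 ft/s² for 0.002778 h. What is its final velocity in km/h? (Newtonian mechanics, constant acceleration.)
v = v₀ + at (with unit conversion) = 180.0 km/h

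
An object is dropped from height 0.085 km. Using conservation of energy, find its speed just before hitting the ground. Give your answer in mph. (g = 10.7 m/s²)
mgh = ½mv² → v = √(2gh) = √(2×10.7×85) = 42.65 m/s = 95.4 mph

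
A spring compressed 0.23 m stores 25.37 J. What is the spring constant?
PE = ½kx² → k = 2PE/x² = 2×25.37/0.23² = 959.2 N/m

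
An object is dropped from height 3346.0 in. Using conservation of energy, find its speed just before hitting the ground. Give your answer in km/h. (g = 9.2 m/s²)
mgh = ½mv² → v = √(2gh) = √(2×9.2×84.99) = 39.54 m/s = 142.4 km/h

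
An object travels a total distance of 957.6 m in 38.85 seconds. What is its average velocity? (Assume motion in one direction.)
v_avg = Δd / Δt = 957.6 / 38.85 = 24.65 m/s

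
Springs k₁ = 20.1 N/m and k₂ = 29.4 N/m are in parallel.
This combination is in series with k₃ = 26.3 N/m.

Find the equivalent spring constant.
k₁₂ = k₁ + k₂ = 49.5 N/m (parallel)
1/k_eq = 1/k₁₂ + 1/k₃ → k_eq = 17.17 N/m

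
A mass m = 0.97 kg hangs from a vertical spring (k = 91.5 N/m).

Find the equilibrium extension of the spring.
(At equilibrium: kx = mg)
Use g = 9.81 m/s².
x_eq = mg/k = 0.97×9.81/91.5 = 0.104 m = 10.4 cm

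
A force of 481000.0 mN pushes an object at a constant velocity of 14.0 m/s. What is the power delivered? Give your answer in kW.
P = Fv = 481 N × 14 m/s = 6734 W = 6.734 kW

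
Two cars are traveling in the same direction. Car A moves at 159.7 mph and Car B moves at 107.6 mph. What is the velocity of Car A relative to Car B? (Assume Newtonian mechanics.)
v_rel = v_A - v_B = 159.7 - 107.6 = 52.1 mph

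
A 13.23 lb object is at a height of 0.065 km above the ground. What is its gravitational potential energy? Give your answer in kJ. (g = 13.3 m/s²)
PE = mgh = 6.001 kg × 13.3 m/s² × 65 m = 5188 J = 5.188 kJ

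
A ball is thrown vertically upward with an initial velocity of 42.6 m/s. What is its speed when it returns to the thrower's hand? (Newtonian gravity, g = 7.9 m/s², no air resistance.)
By conservation of energy, the ball returns at the same speed = 42.6 m/s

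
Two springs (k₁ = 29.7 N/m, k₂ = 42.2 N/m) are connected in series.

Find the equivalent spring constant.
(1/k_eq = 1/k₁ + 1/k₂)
1/k_eq = 1/29.7 + 1/42.2 = 0.057367; k_eq = 17.43 N/m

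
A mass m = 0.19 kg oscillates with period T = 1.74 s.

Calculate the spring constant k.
T = 2π√(m/k) → k = m(2π/T)² = 0.19×(2π/1.74)² = 2.478 N/m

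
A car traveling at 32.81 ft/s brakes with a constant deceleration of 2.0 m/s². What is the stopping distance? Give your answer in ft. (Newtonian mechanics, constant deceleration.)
d = v₀² / (2a) (with unit conversion) = 82.03 ft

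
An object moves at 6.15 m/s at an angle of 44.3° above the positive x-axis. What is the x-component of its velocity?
vₓ = v cos(θ) = 6.15 × cos(44.3°) = 4.4 m/s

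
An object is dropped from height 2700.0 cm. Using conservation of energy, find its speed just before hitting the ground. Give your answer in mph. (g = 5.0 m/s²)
mgh = ½mv² → v = √(2gh) = √(2×5.0×27) = 16.43 m/s = 36.76 mph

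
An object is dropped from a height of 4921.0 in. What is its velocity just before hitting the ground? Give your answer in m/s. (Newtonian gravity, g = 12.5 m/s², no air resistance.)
v = √(2gh) (with unit conversion) = 55.9 m/s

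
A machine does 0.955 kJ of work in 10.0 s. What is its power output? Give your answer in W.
P = W/t = 955 J / 10 s = 95.5 W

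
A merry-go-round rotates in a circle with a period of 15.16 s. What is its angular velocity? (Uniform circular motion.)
ω = 2π/T = 2π/15.16 = 0.4145 rad/s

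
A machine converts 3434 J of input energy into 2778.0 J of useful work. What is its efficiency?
η = W_out/W_in = 2778.0/3434 = 0.809 = 80.9%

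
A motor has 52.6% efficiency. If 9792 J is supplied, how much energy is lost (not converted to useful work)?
W_out = η × W_in = 0.526×9792 = 5150.6 J
W_lost = W_in − W_out = 9792 − 5150.6 = 4641.4 J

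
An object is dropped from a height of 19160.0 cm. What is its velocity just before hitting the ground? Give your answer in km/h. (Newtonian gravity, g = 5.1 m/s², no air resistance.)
v = √(2gh) (with unit conversion) = 159.1 km/h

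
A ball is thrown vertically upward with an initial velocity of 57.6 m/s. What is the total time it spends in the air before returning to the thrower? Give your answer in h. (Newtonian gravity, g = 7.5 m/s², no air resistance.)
t_total = 2v₀/g (with unit conversion) = 0.004267 h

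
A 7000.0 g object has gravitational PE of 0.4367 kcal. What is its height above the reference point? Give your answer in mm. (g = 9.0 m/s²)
PE = mgh → h = PE/(mg) = 1827 J / (7 kg × 9.0 m/s²) = 29 m = 29000.0 mm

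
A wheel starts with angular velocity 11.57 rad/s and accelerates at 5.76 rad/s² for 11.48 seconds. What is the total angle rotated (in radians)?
θ = ω₀t + ½αt² = 11.57×11.48 + ½×5.76×11.48² = 512.38 rad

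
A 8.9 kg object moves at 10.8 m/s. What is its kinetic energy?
KE = ½mv² = ½×8.9×10.8² = 519.048 J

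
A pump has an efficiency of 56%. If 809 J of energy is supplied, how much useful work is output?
W_out = η × W_in = 0.56 × 809 = 453.04 J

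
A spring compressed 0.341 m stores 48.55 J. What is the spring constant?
PE = ½kx² → k = 2PE/x² = 2×48.55/0.341² = 835.0 N/m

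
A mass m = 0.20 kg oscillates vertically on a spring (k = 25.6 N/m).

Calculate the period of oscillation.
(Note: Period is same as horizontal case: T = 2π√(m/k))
T = 2π√(m/k) = 2π√(0.2/25.6) = 0.5554 s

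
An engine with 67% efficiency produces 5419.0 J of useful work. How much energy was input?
W_in = W_out/η = 5419.0/0.67 = 8088.1 J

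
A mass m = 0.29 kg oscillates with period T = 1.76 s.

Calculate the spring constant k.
T = 2π√(m/k) → k = m(2π/T)² = 0.29×(2π/1.76)² = 3.696 N/m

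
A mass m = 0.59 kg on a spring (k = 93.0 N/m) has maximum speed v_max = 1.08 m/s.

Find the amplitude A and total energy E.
½mv²_max = ½kA² → A = v_max√(m/k) = 1.08×√(0.59/93.0) = 0.08602 m = 8.602 cm
E = ½mv²_max = ½×0.59×1.08² = 0.3441 J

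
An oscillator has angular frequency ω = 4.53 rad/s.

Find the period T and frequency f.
T = 2π/ω = 2π/4.53 = 1.387 s; f = ω/2π = 0.721 Hz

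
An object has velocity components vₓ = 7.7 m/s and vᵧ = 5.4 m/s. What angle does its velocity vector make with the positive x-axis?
θ = arctan(vᵧ/vₓ) = arctan(5.4/7.7) = 35.04°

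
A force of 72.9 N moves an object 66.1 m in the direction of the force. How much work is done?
W = Fd = 72.9×66.1 = 4818.7 J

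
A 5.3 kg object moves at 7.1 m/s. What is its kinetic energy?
KE = ½mv² = ½×5.3×7.1² = 133.5865 J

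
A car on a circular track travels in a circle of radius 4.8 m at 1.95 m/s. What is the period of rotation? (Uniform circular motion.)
T = 2πr/v = 2π×4.8/1.95 = 15.47 s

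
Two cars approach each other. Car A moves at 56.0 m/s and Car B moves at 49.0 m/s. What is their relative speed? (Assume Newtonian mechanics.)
v_rel = v_A + v_B = 56.0 + 49.0 = 105.0 m/s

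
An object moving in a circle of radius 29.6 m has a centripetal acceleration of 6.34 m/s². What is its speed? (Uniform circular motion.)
v = √(a_c × r) = √(6.34 × 29.6) = 13.7 m/s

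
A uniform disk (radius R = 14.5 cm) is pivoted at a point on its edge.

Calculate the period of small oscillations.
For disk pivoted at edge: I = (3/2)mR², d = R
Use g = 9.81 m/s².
I/m = (3/2)R² = 0.03154 m²; d = R = 0.145 m
T = 2π√((3/2)R²/(gR)) = 2π√(3R/(2g)) = 0.9356 s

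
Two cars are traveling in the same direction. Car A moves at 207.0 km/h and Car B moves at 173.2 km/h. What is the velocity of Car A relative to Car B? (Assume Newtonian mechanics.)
v_rel = v_A - v_B = 207.0 - 173.2 = 33.8 km/h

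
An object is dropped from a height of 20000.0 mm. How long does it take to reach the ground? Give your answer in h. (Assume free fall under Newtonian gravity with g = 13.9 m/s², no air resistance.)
t = √(2h/g) (with unit conversion) = 0.0004712 h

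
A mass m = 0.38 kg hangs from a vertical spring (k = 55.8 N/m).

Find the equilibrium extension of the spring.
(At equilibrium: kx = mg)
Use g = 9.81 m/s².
x_eq = mg/k = 0.38×9.81/55.8 = 0.06681 m = 6.681 cm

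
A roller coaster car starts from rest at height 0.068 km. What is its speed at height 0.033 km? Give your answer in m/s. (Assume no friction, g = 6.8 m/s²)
mgh₁ = ½mv₂² + mgh₂ → v₂ = √(2g(h₁−h₂)) = √(2×6.8×(68−33)) = 21.82 m/s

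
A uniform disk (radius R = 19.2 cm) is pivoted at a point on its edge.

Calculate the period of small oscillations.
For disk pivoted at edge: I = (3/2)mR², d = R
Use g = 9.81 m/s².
I/m = (3/2)R² = 0.0553 m²; d = R = 0.192 m
T = 2π√((3/2)R²/(gR)) = 2π√(3R/(2g)) = 1.077 s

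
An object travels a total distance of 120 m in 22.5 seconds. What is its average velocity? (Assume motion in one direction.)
v_avg = Δd / Δt = 120 / 22.5 = 5.33 m/s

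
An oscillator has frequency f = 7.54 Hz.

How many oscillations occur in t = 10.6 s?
n = f×t = 7.54×10.6 = 79.92 oscillations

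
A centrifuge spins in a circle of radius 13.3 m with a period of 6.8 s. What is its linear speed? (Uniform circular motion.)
v = 2πr/T = 2π×13.3/6.8 = 12.29 m/s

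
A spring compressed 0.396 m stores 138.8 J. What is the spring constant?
PE = ½kx² → k = 2PE/x² = 2×138.8/0.396² = 1770.0 N/m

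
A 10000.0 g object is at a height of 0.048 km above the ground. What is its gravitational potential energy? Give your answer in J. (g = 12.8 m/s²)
PE = mgh = 10 kg × 12.8 m/s² × 48 m = 6144 J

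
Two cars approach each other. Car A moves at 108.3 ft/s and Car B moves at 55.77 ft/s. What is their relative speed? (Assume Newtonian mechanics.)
v_rel = v_A + v_B = 108.3 + 55.77 = 164.1 ft/s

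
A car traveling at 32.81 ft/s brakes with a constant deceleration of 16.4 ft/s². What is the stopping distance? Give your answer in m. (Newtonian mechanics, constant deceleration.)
d = v₀² / (2a) (with unit conversion) = 10.0 m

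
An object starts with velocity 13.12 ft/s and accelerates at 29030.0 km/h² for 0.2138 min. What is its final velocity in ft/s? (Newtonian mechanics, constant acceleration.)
v = v₀ + at (with unit conversion) = 107.4 ft/s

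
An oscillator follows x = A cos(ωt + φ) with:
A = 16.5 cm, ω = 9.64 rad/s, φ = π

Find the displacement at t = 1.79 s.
x = A cos(ωt + φ) = 16.5×cos(9.64×1.79 + π) = 0.3821 cm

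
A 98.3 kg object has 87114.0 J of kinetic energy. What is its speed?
KE = ½mv² → v = √(2KE/m) = √(2×87114.0/98.3) = 42.1 m/s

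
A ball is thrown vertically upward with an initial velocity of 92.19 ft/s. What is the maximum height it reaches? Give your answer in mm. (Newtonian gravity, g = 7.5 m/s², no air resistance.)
h_max = v₀²/(2g) (with unit conversion) = 52640.0 mm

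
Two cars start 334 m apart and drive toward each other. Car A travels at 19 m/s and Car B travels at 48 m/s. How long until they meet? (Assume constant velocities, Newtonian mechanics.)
Combined speed: v_combined = 19 + 48 = 67 m/s
Time to meet: t = d/67 = 334/67 = 4.99 s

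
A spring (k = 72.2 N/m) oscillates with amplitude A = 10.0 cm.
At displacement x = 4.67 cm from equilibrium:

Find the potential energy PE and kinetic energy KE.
E_total = ½kA² = ½×72.2×(0.1)² = 0.361 J
PE = ½kx² = ½×72.2×(0.0467)² = 0.07873 J
KE = E_total − PE = 0.2823 J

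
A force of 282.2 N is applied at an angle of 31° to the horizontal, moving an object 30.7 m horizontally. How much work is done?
W = Fd cosθ = 282.2×30.7×cos(31°) = 7426.1 J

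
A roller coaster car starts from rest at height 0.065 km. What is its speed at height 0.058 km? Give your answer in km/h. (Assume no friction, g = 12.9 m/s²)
mgh₁ = ½mv₂² + mgh₂ → v₂ = √(2g(h₁−h₂)) = √(2×12.9×(65−58)) = 13.44 m/s = 48.38 km/h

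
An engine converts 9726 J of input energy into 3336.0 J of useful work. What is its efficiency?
η = W_out/W_in = 3336.0/9726 = 0.343 = 34.3%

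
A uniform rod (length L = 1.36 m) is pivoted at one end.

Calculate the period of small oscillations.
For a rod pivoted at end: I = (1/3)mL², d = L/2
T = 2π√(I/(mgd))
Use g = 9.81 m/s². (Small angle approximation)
I/m = (1/3)L² = 0.6165 m²; d = L/2 = 0.68 m
T = 2π√(I/(mgd)) = 2π√(0.6165/(9.81×0.68)) = 1.91 s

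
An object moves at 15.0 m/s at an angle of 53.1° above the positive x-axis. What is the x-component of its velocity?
vₓ = v cos(θ) = 15.0 × cos(53.1°) = 9.01 m/s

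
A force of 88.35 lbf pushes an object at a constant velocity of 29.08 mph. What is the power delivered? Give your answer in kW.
P = Fv = 393 N × 13 m/s = 5109 W = 5.109 kW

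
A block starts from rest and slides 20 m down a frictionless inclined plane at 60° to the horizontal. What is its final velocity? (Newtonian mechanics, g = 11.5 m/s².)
a = g sin(θ) = 11.5 × sin(60°) = 9.96 m/s²
v = √(2ad) = √(2 × 9.96 × 20) = 19.96 m/s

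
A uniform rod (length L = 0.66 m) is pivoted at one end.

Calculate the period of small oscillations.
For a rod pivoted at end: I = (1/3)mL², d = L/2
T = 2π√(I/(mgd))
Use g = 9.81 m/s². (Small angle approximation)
I/m = (1/3)L² = 0.1452 m²; d = L/2 = 0.33 m
T = 2π√(I/(mgd)) = 2π√(0.1452/(9.81×0.33)) = 1.331 s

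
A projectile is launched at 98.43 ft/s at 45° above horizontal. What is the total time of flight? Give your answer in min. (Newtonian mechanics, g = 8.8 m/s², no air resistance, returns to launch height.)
T = 2v₀sin(θ)/g (with unit conversion) = 0.08036 min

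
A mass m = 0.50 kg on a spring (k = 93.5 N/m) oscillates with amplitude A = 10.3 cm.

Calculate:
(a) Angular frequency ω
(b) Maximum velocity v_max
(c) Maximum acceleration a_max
ω = √(k/m) = √(93.5/0.5) = 13.67 rad/s
v_max = ωA = 13.67×0.103 = 1.409 m/s
a_max = ω²A = 13.67²×0.103 = 19.26 m/s²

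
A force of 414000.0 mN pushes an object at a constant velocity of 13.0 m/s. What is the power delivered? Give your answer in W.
P = Fv = 414 N × 13 m/s = 5382 W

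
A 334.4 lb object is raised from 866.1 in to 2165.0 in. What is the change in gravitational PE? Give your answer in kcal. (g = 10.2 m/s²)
ΔPE = mg(h₂ − h₁) = 151.7 kg × 10.2 m/s² × (54.99 − 22) m = 5.104e+04 J = 12.2 kcal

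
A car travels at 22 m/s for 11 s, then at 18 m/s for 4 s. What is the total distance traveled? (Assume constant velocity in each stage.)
d₁ = v₁t₁ = 22 × 11 = 242 m
d₂ = v₂t₂ = 18 × 4 = 72 m
d_total = 242 + 72 = 314 m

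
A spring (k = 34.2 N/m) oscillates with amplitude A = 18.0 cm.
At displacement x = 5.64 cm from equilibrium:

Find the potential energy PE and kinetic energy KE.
E_total = ½kA² = ½×34.2×(0.18)² = 0.554 J
PE = ½kx² = ½×34.2×(0.0564)² = 0.05439 J
KE = E_total − PE = 0.4996 J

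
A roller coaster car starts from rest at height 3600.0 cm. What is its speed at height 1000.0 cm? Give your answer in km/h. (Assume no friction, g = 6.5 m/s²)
mgh₁ = ½mv₂² + mgh₂ → v₂ = √(2g(h₁−h₂)) = √(2×6.5×(36−10)) = 18.38 m/s = 66.19 km/h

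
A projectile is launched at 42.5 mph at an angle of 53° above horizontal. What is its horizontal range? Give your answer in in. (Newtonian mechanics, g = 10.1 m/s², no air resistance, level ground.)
R = v₀² sin(2θ) / g (with unit conversion) = 1353.0 in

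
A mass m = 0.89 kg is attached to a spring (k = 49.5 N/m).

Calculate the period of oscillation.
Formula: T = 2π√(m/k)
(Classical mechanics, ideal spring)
T = 2π√(m/k) = 2π√(0.89/49.5) = 0.8425 s; f = 1/T = 1.187 Hz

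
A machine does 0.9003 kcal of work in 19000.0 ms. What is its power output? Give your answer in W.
P = W/t = 3767 J / 19 s = 198.3 W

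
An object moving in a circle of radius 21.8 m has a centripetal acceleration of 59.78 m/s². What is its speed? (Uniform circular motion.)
v = √(a_c × r) = √(59.78 × 21.8) = 36.1 m/s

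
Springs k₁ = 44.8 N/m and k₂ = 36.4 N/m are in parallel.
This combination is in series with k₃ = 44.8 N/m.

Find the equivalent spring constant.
k₁₂ = k₁ + k₂ = 81.2 N/m (parallel)
1/k_eq = 1/k₁₂ + 1/k₃ → k_eq = 28.87 N/m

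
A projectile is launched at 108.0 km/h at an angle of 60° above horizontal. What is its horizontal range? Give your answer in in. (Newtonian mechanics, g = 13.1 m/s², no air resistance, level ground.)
R = v₀² sin(2θ) / g (with unit conversion) = 2342.0 in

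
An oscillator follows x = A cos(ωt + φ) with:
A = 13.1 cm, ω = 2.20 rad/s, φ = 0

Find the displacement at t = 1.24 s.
x = A cos(ωt + φ) = 13.1×cos(2.2×1.24 + 0) = -12 cm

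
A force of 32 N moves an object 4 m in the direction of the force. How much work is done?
W = Fd = 32×4 = 128.0 J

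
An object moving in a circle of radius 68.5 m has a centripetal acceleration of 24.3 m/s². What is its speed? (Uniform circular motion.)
v = √(a_c × r) = √(24.3 × 68.5) = 40.8 m/s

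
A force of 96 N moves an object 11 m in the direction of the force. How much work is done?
W = Fd = 96×11 = 1056.0 J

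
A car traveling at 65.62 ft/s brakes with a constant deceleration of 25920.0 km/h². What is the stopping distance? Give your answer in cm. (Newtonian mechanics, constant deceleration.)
d = v₀² / (2a) (with unit conversion) = 10000.0 cm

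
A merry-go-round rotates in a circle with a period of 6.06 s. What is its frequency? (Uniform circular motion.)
f = 1/T = 1/6.06 = 0.165 Hz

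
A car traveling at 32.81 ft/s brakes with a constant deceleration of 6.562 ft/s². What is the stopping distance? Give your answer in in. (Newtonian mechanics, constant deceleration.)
d = v₀² / (2a) (with unit conversion) = 984.3 in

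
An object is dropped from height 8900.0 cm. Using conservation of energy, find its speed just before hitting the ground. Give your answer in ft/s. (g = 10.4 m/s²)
mgh = ½mv² → v = √(2gh) = √(2×10.4×89) = 43.03 m/s = 141.2 ft/s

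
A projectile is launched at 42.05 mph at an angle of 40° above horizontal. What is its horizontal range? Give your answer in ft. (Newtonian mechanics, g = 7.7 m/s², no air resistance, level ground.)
R = v₀² sin(2θ) / g (with unit conversion) = 148.3 ft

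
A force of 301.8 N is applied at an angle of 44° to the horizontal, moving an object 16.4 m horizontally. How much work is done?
W = Fd cosθ = 301.8×16.4×cos(44°) = 3560.4 J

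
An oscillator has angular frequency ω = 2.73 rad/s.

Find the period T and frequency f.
T = 2π/ω = 2π/2.73 = 2.302 s; f = ω/2π = 0.4345 Hz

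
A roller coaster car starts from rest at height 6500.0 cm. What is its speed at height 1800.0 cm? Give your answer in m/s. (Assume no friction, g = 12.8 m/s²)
mgh₁ = ½mv₂² + mgh₂ → v₂ = √(2g(h₁−h₂)) = √(2×12.8×(65−18)) = 34.69 m/s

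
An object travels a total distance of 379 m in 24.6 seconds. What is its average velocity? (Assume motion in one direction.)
v_avg = Δd / Δt = 379 / 24.6 = 15.41 m/s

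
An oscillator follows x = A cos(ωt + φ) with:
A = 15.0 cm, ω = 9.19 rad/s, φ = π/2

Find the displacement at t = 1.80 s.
x = A cos(ωt + φ) = 15.0×cos(9.19×1.8 + π/2) = 11.11 cm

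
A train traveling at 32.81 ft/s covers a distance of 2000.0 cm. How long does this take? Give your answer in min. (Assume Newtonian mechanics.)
t = d/v (with unit conversion) = 0.03333 min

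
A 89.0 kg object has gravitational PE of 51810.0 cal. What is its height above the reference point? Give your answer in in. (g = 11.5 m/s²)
PE = mgh → h = PE/(mg) = 2.168e+05 J / (89 kg × 11.5 m/s²) = 211.8 m = 8338.0 in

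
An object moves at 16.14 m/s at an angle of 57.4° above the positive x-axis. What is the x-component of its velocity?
vₓ = v cos(θ) = 16.14 × cos(57.4°) = 8.7 m/s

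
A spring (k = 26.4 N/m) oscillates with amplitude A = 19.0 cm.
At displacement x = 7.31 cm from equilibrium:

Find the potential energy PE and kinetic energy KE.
E_total = ½kA² = ½×26.4×(0.19)² = 0.4765 J
PE = ½kx² = ½×26.4×(0.0731)² = 0.07054 J
KE = E_total − PE = 0.406 J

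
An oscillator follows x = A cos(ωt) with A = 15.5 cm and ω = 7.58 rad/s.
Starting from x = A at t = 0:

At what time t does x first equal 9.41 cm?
cos(ωt) = x/A = 9.41/15.5 = 0.6071
ωt = arccos(0.6071) = 0.9184 rad
t = 0.9184/7.58 = 0.1212 s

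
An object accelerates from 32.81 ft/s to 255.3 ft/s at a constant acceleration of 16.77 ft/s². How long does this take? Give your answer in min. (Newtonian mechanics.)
t = (v - v₀)/a (with unit conversion) = 0.2211 min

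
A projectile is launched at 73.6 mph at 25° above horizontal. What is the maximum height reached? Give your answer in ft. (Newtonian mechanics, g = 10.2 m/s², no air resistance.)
H = v₀²sin²(θ)/(2g) (with unit conversion) = 31.1 ft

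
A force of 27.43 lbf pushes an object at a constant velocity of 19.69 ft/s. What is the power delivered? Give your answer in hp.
P = Fv = 122 N × 6.002 m/s = 732.3 W = 0.982 hp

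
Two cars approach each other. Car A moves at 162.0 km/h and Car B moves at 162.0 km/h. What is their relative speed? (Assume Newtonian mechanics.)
v_rel = v_A + v_B = 162.0 + 162.0 = 324.0 km/h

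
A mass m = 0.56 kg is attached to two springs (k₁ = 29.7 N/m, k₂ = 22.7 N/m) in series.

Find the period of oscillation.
k_eq = k₁k₂/(k₁+k₂) = 12.87 N/m
T = 2π√(m/k_eq) = 2π√(0.56/12.87) = 1.311 s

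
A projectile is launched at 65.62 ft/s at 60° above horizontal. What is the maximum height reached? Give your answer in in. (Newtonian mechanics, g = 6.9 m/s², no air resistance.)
H = v₀²sin²(θ)/(2g) (with unit conversion) = 856.0 in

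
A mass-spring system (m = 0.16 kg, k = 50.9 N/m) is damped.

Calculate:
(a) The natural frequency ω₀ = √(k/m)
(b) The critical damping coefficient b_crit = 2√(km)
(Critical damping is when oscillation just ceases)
ω₀ = √(k/m) = √(50.9/0.16) = 17.84 rad/s
b_crit = 2√(km) = 2√(50.9×0.16) = 5.708 kg/s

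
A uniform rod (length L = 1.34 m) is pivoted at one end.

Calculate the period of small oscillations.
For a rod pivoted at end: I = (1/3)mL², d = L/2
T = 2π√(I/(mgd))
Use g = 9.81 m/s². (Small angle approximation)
I/m = (1/3)L² = 0.5985 m²; d = L/2 = 0.67 m
T = 2π√(I/(mgd)) = 2π√(0.5985/(9.81×0.67)) = 1.896 s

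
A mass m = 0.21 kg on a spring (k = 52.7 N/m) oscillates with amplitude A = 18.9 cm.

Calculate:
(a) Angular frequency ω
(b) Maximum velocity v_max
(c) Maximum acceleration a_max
ω = √(k/m) = √(52.7/0.21) = 15.84 rad/s
v_max = ωA = 15.84×0.189 = 2.994 m/s
a_max = ω²A = 15.84²×0.189 = 47.43 m/s²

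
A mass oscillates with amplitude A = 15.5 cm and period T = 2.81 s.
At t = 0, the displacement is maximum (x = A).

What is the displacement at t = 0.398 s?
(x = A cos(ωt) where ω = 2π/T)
ω = 2π/T = 2π/2.81 = 2.236 rad/s
x = A cos(ωt) = 15.5×cos(2.236×0.398) = 9.757 cm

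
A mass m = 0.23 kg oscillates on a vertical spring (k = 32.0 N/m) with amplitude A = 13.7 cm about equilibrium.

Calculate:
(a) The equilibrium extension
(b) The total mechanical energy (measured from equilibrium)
x_eq = mg/k = 0.23×9.81/32.0 = 0.07051 m = 7.051 cm
E = ½kA² = ½×32.0×(0.137)² = 0.3003 J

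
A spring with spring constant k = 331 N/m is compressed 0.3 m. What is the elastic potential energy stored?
PE = ½kx² = ½×331×0.3² = 14.89 J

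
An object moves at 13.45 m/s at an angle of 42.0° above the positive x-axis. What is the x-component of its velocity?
vₓ = v cos(θ) = 13.45 × cos(42.0°) = 10.0 m/s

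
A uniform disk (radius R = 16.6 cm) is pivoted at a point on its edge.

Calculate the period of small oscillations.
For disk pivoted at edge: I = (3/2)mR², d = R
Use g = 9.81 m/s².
I/m = (3/2)R² = 0.04133 m²; d = R = 0.166 m
T = 2π√((3/2)R²/(gR)) = 2π√(3R/(2g)) = 1.001 s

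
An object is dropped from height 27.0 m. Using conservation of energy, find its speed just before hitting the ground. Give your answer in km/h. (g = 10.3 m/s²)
mgh = ½mv² → v = √(2gh) = √(2×10.3×27) = 23.58 m/s = 84.9 km/h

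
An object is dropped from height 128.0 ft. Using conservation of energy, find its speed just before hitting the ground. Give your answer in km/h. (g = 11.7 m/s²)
mgh = ½mv² → v = √(2gh) = √(2×11.7×39.01) = 30.21 m/s = 108.8 km/h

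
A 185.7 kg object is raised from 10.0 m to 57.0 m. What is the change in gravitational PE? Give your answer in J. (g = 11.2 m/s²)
ΔPE = mg(h₂ − h₁) = 185.7 kg × 11.2 m/s² × (57 − 10) m = 9.775e+04 J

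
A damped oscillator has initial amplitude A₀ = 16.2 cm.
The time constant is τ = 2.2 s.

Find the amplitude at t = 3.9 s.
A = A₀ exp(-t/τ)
A = A₀ exp(−t/τ) = 16.2×exp(−3.9/2.2) = 2.752 cm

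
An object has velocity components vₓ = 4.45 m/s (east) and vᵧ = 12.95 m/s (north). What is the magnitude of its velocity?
|v| = √(vₓ² + vᵧ²) = √(4.45² + 12.95²) = √(187.505) = 13.69 m/s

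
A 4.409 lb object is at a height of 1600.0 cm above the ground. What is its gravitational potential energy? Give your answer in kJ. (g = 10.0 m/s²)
PE = mgh = 2 kg × 10.0 m/s² × 16 m = 320 J = 0.32 kJ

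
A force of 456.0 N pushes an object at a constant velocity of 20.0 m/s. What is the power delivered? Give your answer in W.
P = Fv = 456 N × 20 m/s = 9120 W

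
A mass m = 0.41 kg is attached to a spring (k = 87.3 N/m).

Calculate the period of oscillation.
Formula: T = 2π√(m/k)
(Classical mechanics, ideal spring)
T = 2π√(m/k) = 2π√(0.41/87.3) = 0.4306 s; f = 1/T = 2.322 Hz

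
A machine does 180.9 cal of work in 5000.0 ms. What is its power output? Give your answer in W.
P = W/t = 756.9 J / 5 s = 151.4 W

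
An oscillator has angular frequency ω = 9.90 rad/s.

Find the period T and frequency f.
T = 2π/ω = 2π/9.9 = 0.6347 s; f = ω/2π = 1.576 Hz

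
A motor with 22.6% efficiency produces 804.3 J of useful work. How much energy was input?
W_in = W_out/η = 804.3/0.226 = 3558.8 J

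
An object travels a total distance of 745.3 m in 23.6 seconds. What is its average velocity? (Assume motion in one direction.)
v_avg = Δd / Δt = 745.3 / 23.6 = 31.58 m/s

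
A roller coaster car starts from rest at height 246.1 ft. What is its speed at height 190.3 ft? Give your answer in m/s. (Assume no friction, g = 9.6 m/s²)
mgh₁ = ½mv₂² + mgh₂ → v₂ = √(2g(h₁−h₂)) = √(2×9.6×(75.01−58)) = 18.07 m/s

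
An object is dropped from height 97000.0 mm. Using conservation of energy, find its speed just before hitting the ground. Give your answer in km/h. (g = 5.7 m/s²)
mgh = ½mv² → v = √(2gh) = √(2×5.7×97) = 33.25 m/s = 119.7 km/h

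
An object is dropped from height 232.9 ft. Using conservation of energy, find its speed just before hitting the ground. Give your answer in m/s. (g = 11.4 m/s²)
mgh = ½mv² → v = √(2gh) = √(2×11.4×70.99) = 40.23 m/s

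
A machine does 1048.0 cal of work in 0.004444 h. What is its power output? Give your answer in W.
P = W/t = 4385 J / 16 s = 274.1 W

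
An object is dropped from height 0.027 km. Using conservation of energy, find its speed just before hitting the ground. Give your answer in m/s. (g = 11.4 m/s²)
mgh = ½mv² → v = √(2gh) = √(2×11.4×27) = 24.81 m/s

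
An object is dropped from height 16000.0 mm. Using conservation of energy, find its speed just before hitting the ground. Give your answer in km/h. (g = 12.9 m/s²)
mgh = ½mv² → v = √(2gh) = √(2×12.9×16) = 20.32 m/s = 73.14 km/h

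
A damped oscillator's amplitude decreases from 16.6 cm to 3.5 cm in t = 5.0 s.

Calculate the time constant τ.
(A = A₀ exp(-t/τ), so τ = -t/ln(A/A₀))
A/A₀ = 3.5/16.6 = 0.2108; ln(A/A₀) = -1.557
τ = −t/ln(A/A₀) = −5.0/-1.557 = 3.212 s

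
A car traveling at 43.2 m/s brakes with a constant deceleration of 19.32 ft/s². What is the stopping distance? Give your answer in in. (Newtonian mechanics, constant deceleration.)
d = v₀² / (2a) (with unit conversion) = 6239.0 in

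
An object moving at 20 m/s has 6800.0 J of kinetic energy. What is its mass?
KE = ½mv² → m = 2KE/v² = 2×6800.0/20² = 34.0 kg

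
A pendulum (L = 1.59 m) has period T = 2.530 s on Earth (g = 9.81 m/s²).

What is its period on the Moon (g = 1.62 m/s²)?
T = 2π√(L/g), so T_moon/T_earth = √(g_earth/g_moon)
T_moon = 2π√(1.59/1.62) = 6.225 s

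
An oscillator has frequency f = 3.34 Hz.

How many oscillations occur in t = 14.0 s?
n = f×t = 3.34×14.0 = 46.76 oscillations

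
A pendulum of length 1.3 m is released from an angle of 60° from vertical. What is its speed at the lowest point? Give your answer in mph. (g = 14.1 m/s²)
h = L(1 − cosθ) = 1.3×(1 − cos60°) = 0.65 m
v = √(2gh) = √(2×14.1×0.65) = 4.281 m/s = 9.577 mph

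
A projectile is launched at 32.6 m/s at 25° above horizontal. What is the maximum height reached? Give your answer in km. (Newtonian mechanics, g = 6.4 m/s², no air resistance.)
H = v₀²sin²(θ)/(2g) (with unit conversion) = 0.01483 km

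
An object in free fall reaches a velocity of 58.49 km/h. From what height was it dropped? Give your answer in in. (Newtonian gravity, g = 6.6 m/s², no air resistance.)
h = v²/(2g) (with unit conversion) = 787.3 in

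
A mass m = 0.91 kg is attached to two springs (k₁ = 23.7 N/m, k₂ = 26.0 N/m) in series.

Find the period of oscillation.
k_eq = k₁k₂/(k₁+k₂) = 12.4 N/m
T = 2π√(m/k_eq) = 2π√(0.91/12.4) = 1.702 s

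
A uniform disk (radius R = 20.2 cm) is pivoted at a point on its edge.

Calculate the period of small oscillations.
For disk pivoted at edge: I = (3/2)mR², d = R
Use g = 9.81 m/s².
I/m = (3/2)R² = 0.06121 m²; d = R = 0.202 m
T = 2π√((3/2)R²/(gR)) = 2π√(3R/(2g)) = 1.104 s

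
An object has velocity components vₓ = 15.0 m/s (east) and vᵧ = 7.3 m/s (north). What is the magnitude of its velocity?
|v| = √(vₓ² + vᵧ²) = √(15.0² + 7.3²) = √(278.29) = 16.68 m/s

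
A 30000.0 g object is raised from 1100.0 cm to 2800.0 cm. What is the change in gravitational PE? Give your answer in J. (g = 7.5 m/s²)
ΔPE = mg(h₂ − h₁) = 30 kg × 7.5 m/s² × (28 − 11) m = 3825 J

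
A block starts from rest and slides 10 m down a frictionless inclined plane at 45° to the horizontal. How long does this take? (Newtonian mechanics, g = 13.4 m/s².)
a = g sin(θ) = 13.4 × sin(45°) = 9.48 m/s²
t = √(2d/a) = √(2 × 10 / 9.48) = 1.45 s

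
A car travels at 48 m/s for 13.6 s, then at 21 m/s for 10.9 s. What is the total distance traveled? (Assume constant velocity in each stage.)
d₁ = v₁t₁ = 48 × 13.6 = 652.8 m
d₂ = v₂t₂ = 21 × 10.9 = 228.9 m
d_total = 652.8 + 228.9 = 881.7 m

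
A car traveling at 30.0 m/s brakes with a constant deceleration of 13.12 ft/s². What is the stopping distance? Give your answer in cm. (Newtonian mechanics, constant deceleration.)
d = v₀² / (2a) (with unit conversion) = 11250.0 cm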